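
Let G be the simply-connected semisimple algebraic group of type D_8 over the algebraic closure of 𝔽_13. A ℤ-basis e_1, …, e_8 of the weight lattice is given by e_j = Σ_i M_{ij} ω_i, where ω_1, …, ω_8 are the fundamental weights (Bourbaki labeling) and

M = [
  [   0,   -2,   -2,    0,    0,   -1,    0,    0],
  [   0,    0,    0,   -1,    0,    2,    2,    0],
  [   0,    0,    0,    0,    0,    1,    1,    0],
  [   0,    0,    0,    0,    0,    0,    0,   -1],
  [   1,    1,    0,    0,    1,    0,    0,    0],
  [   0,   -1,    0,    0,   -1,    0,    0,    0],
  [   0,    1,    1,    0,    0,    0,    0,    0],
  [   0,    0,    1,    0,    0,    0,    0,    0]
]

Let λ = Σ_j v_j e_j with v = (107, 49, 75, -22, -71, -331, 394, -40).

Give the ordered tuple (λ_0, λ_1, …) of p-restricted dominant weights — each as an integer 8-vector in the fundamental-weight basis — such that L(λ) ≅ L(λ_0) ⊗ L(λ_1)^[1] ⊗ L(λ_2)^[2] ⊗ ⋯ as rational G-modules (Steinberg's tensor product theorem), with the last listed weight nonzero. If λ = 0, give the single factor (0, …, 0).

((5, 5, 11, 1, 7, 9, 7, 10), (6, 11, 4, 3, 6, 1, 9, 5))

Compute c_i = Σ_j M_{ij} v_j with v = (107, 49, 75, -22, -71, -331, 394, -40):
  c_1 = 0*107 + -2*49 + -2*75 + 0*-22 + 0*-71 + -1*-331 + 0*394 + 0*-40 = 83
  c_2 = 0*107 + 0*49 + 0*75 + -1*-22 + 0*-71 + 2*-331 + 2*394 + 0*-40 = 148
  c_3 = 0*107 + 0*49 + 0*75 + 0*-22 + 0*-71 + 1*-331 + 1*394 + 0*-40 = 63
  c_4 = 0*107 + 0*49 + 0*75 + 0*-22 + 0*-71 + 0*-331 + 0*394 + -1*-40 = 40
  c_5 = 1*107 + 1*49 + 0*75 + 0*-22 + 1*-71 + 0*-331 + 0*394 + 0*-40 = 85
  c_6 = 0*107 + -1*49 + 0*75 + 0*-22 + -1*-71 + 0*-331 + 0*394 + 0*-40 = 22
  c_7 = 0*107 + 1*49 + 1*75 + 0*-22 + 0*-71 + 0*-331 + 0*394 + 0*-40 = 124
  c_8 = 0*107 + 0*49 + 1*75 + 0*-22 + 0*-71 + 0*-331 + 0*394 + 0*-40 = 75
Base-13 expansion of each c_i:
  c_1 = 83 = 5·13^0 + 6·13^1
  c_2 = 148 = 5·13^0 + 11·13^1
  c_3 = 63 = 11·13^0 + 4·13^1
  c_4 = 40 = 1·13^0 + 3·13^1
  c_5 = 85 = 7·13^0 + 6·13^1
  c_6 = 22 = 9·13^0 + 1·13^1
  c_7 = 124 = 7·13^0 + 9·13^1
  c_8 = 75 = 10·13^0 + 5·13^1
p-restricted factor λ_0 = (5, 5, 11, 1, 7, 9, 7, 10)
p-restricted factor λ_1 = (6, 11, 4, 3, 6, 1, 9, 5)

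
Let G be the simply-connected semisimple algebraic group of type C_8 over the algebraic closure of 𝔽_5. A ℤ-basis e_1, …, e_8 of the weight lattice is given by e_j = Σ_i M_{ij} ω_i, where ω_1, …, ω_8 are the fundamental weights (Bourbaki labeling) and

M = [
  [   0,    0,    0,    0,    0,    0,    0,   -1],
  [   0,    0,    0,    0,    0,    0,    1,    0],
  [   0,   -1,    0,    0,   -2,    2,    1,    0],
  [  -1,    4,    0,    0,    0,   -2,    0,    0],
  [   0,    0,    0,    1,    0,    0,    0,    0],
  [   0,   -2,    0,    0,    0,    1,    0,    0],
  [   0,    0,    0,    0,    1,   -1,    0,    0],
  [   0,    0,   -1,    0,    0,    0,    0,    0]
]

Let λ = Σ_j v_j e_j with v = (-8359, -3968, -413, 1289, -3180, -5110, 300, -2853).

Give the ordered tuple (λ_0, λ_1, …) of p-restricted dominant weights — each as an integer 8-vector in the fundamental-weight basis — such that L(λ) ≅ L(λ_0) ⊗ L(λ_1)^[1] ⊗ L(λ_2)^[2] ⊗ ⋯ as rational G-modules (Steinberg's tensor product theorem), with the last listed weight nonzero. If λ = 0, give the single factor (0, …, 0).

In the fundamental-weight basis, λ has coordinates c = M·v (v = (-8359, -3968, -413, 1289, -3180, -5110, 300, -2853)):
  c_1 = (0)·(-8359) + (0)·(-3968) + (0)·(-413) + 0·1289 + (0)·(-3180) + (0)·(-5110) + 0·300 + (-1)·(-2853) = 2853
  c_2 = (0)·(-8359) + (0)·(-3968) + (0)·(-413) + 0·1289 + (0)·(-3180) + (0)·(-5110) + 1·300 + (0)·(-2853) = 300
  c_3 = (0)·(-8359) + (-1)·(-3968) + (0)·(-413) + 0·1289 + (-2)·(-3180) + (2)·(-5110) + 1·300 + (0)·(-2853) = 408
  c_4 = (-1)·(-8359) + (4)·(-3968) + (0)·(-413) + 0·1289 + (0)·(-3180) + (-2)·(-5110) + 0·300 + (0)·(-2853) = 2707
  c_5 = (0)·(-8359) + (0)·(-3968) + (0)·(-413) + 1·1289 + (0)·(-3180) + (0)·(-5110) + 0·300 + (0)·(-2853) = 1289
  c_6 = (0)·(-8359) + (-2)·(-3968) + (0)·(-413) + 0·1289 + (0)·(-3180) + (1)·(-5110) + 0·300 + (0)·(-2853) = 2826
  c_7 = (0)·(-8359) + (0)·(-3968) + (0)·(-413) + 0·1289 + (1)·(-3180) + (-1)·(-5110) + 0·300 + (0)·(-2853) = 1930
  c_8 = (0)·(-8359) + (0)·(-3968) + (-1)·(-413) + 0·1289 + (0)·(-3180) + (0)·(-5110) + 0·300 + (0)·(-2853) = 413
Base-5 expansion of each c_i:
  c_1 = 2853 = 3·5^0 + 0·5^1 + 4·5^2 + 2·5^3 + 4·5^4
  c_2 = 300 = 0·5^0 + 0·5^1 + 2·5^2 + 2·5^3
  c_3 = 408 = 3·5^0 + 1·5^1 + 1·5^2 + 3·5^3
  c_4 = 2707 = 2·5^0 + 1·5^1 + 3·5^2 + 1·5^3 + 4·5^4
  c_5 = 1289 = 4·5^0 + 2·5^1 + 1·5^2 + 0·5^3 + 2·5^4
  c_6 = 2826 = 1·5^0 + 0·5^1 + 3·5^2 + 2·5^3 + 4·5^4
  c_7 = 1930 = 0·5^0 + 1·5^1 + 2·5^2 + 0·5^3 + 3·5^4
  c_8 = 413 = 3·5^0 + 2·5^1 + 1·5^2 + 3·5^3
λ_0 = (3, 0, 3, 2, 4, 1, 0, 3)
λ_1 = (0, 0, 1, 1, 2, 0, 1, 2)
λ_2 = (4, 2, 1, 3, 1, 3, 2, 1)
λ_3 = (2, 2, 3, 1, 0, 2, 0, 3)
λ_4 = (4, 0, 0, 4, 2, 4, 3, 0)

((3, 0, 3, 2, 4, 1, 0, 3), (0, 0, 1, 1, 2, 0, 1, 2), (4, 2, 1, 3, 1, 3, 2, 1), (2, 2, 3, 1, 0, 2, 0, 3), (4, 0, 0, 4, 2, 4, 3, 0))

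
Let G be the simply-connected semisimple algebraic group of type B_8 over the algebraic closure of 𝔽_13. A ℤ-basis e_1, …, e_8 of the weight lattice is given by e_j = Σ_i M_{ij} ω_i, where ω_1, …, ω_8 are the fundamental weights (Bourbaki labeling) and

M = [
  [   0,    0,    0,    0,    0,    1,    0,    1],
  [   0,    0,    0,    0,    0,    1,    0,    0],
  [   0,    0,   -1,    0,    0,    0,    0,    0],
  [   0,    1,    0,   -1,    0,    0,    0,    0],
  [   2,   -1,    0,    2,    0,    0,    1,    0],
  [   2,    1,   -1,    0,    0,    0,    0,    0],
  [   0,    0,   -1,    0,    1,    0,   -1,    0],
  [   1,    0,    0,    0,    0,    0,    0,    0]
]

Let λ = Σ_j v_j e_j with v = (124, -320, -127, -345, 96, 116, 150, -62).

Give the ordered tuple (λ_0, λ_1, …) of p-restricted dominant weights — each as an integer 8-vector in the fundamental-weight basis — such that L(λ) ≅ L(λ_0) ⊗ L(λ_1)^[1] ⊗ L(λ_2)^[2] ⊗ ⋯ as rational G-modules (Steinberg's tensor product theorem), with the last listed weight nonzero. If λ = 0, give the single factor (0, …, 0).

In the fundamental-weight basis, λ has coordinates c = M·v (v = (124, -320, -127, -345, 96, 116, 150, -62)):
  c_1 = 0·124 + (0)·(-320) + (0)·(-127) + (0)·(-345) + 0·96 + 1·116 + 0·150 + (1)·(-62) = 54
  c_2 = 0·124 + (0)·(-320) + (0)·(-127) + (0)·(-345) + 0·96 + 1·116 + 0·150 + (0)·(-62) = 116
  c_3 = 0·124 + (0)·(-320) + (-1)·(-127) + (0)·(-345) + 0·96 + 0·116 + 0·150 + (0)·(-62) = 127
  c_4 = 0·124 + (1)·(-320) + (0)·(-127) + (-1)·(-345) + 0·96 + 0·116 + 0·150 + (0)·(-62) = 25
  c_5 = 2·124 + (-1)·(-320) + (0)·(-127) + (2)·(-345) + 0·96 + 0·116 + 1·150 + (0)·(-62) = 28
  c_6 = 2·124 + (1)·(-320) + (-1)·(-127) + (0)·(-345) + 0·96 + 0·116 + 0·150 + (0)·(-62) = 55
  c_7 = 0·124 + (0)·(-320) + (-1)·(-127) + (0)·(-345) + 1·96 + 0·116 + (-1)·(150) + (0)·(-62) = 73
  c_8 = 1·124 + (0)·(-320) + (0)·(-127) + (0)·(-345) + 0·96 + 0·116 + 0·150 + (0)·(-62) = 124
Expand coordinatewise in base 13:
  c_1 = 54 = 2·13^0 + 4·13^1
  c_2 = 116 = 12·13^0 + 8·13^1
  c_3 = 127 = 10·13^0 + 9·13^1
  c_4 = 25 = 12·13^0 + 1·13^1
  c_5 = 28 = 2·13^0 + 2·13^1
  c_6 = 55 = 3·13^0 + 4·13^1
  c_7 = 73 = 8·13^0 + 5·13^1
  c_8 = 124 = 7·13^0 + 9·13^1
Factor λ_0 = (2, 12, 10, 12, 2, 3, 8, 7)
Factor λ_1 = (4, 8, 9, 1, 2, 4, 5, 9)

((2, 12, 10, 12, 2, 3, 8, 7), (4, 8, 9, 1, 2, 4, 5, 9))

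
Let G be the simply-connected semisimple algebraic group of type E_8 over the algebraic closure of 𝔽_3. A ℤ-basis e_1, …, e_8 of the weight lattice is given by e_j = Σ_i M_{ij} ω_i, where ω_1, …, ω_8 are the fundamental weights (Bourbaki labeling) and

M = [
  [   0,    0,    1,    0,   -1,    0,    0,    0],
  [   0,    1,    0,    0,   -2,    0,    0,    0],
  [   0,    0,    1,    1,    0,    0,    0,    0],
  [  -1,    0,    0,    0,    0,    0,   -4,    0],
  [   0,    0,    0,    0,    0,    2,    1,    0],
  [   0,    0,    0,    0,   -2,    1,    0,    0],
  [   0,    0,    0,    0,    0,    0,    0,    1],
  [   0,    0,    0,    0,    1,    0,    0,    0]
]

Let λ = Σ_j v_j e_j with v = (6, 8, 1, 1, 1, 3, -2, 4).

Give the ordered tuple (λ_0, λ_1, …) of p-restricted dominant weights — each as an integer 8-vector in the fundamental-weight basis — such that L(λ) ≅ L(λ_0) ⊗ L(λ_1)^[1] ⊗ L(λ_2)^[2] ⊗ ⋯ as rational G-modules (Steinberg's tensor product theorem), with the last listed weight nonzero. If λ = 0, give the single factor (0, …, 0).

((0, 0, 2, 2, 1, 1, 1, 1), (0, 2, 0, 0, 1, 0, 1, 0))

In the fundamental-weight basis, λ has coordinates c = M·v (v = (6, 8, 1, 1, 1, 3, -2, 4)):
  c_1 = (0)·(6) + (0)·(8) + (1)·(1) + (0)·(1) + (-1)·(1) + (0)·(3) + (0)·(-2) + (0)·(4) = 0
  c_2 = (0)·(6) + (1)·(8) + (0)·(1) + (0)·(1) + (-2)·(1) + (0)·(3) + (0)·(-2) + (0)·(4) = 6
  c_3 = (0)·(6) + (0)·(8) + (1)·(1) + (1)·(1) + (0)·(1) + (0)·(3) + (0)·(-2) + (0)·(4) = 2
  c_4 = (-1)·(6) + (0)·(8) + (0)·(1) + (0)·(1) + (0)·(1) + (0)·(3) + (-4)·(-2) + (0)·(4) = 2
  c_5 = (0)·(6) + (0)·(8) + (0)·(1) + (0)·(1) + (0)·(1) + (2)·(3) + (1)·(-2) + (0)·(4) = 4
  c_6 = (0)·(6) + (0)·(8) + (0)·(1) + (0)·(1) + (-2)·(1) + (1)·(3) + (0)·(-2) + (0)·(4) = 1
  c_7 = (0)·(6) + (0)·(8) + (0)·(1) + (0)·(1) + (0)·(1) + (0)·(3) + (0)·(-2) + (1)·(4) = 4
  c_8 = (0)·(6) + (0)·(8) + (0)·(1) + (0)·(1) + (1)·(1) + (0)·(3) + (0)·(-2) + (0)·(4) = 1
p = 3; digits c_i = Σ_j d_{ij}·3^j, 0 ≤ d_{ij} < 3:
  c_1 = 0
  c_2 = 6 = 0·3^0 + 2·3^1
  c_3 = 2 = 2·3^0
  c_4 = 2 = 2·3^0
  c_5 = 4 = 1·3^0 + 1·3^1
  c_6 = 1 = 1·3^0
  c_7 = 4 = 1·3^0 + 1·3^1
  c_8 = 1 = 1·3^0
λ_0 = (0, 0, 2, 2, 1, 1, 1, 1)
λ_1 = (0, 2, 0, 0, 1, 0, 1, 0)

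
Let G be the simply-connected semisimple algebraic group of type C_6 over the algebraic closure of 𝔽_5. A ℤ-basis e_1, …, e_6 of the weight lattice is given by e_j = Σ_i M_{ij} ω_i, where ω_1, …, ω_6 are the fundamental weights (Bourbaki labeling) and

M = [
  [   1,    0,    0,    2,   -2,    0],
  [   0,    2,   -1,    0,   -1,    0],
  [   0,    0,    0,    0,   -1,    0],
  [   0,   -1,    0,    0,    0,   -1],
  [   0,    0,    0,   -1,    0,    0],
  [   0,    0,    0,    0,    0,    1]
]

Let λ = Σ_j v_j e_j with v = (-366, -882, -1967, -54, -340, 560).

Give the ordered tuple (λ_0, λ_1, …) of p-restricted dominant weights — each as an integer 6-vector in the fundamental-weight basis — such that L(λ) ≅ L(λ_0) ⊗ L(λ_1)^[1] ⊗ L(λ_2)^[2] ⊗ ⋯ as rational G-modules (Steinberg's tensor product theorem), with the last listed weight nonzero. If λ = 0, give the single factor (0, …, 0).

In the fundamental-weight basis, λ has coordinates c = M·v (v = (-366, -882, -1967, -54, -340, 560)):
  c_1 = (1)·(-366) + (0)·(-882) + (0)·(-1967) + (2)·(-54) + (-2)·(-340) + (0)·(560) = 206
  c_2 = (0)·(-366) + (2)·(-882) + (-1)·(-1967) + (0)·(-54) + (-1)·(-340) + (0)·(560) = 543
  c_3 = (0)·(-366) + (0)·(-882) + (0)·(-1967) + (0)·(-54) + (-1)·(-340) + (0)·(560) = 340
  c_4 = (0)·(-366) + (-1)·(-882) + (0)·(-1967) + (0)·(-54) + (0)·(-340) + (-1)·(560) = 322
  c_5 = (0)·(-366) + (0)·(-882) + (0)·(-1967) + (-1)·(-54) + (0)·(-340) + (0)·(560) = 54
  c_6 = (0)·(-366) + (0)·(-882) + (0)·(-1967) + (0)·(-54) + (0)·(-340) + (1)·(560) = 560
Base-5 expansion of each c_i:
  c_1 = 206 = 1·5^0 + 1·5^1 + 3·5^2 + 1·5^3
  c_2 = 543 = 3·5^0 + 3·5^1 + 1·5^2 + 4·5^3
  c_3 = 340 = 0·5^0 + 3·5^1 + 3·5^2 + 2·5^3
  c_4 = 322 = 2·5^0 + 4·5^1 + 2·5^2 + 2·5^3
  c_5 = 54 = 4·5^0 + 0·5^1 + 2·5^2
  c_6 = 560 = 0·5^0 + 2·5^1 + 2·5^2 + 4·5^3
p-restricted factor λ_0 = (1, 3, 0, 2, 4, 0)
p-restricted factor λ_1 = (1, 3, 3, 4, 0, 2)
p-restricted factor λ_2 = (3, 1, 3, 2, 2, 2)
p-restricted factor λ_3 = (1, 4, 2, 2, 0, 4)

((1, 3, 0, 2, 4, 0), (1, 3, 3, 4, 0, 2), (3, 1, 3, 2, 2, 2), (1, 4, 2, 2, 0, 4))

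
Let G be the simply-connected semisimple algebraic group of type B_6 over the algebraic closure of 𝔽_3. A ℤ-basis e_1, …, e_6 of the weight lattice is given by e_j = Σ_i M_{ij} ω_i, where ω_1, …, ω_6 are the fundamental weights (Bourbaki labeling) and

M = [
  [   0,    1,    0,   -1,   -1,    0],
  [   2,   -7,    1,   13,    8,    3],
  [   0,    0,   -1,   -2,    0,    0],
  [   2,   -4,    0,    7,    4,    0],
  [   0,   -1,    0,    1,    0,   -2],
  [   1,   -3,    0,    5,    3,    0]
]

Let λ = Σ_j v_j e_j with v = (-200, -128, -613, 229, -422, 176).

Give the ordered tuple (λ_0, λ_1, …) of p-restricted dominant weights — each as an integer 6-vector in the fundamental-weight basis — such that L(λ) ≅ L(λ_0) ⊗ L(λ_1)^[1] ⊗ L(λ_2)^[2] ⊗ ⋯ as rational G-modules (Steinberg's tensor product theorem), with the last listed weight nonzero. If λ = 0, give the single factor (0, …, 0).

In the fundamental-weight basis, λ has coordinates c = M·v (v = (-200, -128, -613, 229, -422, 176)):
  c_1 = (0)·(-200) + (1)·(-128) + (0)·(-613) + (-1)·(229) + (-1)·(-422) + 0·176 = 65
  c_2 = (2)·(-200) + (-7)·(-128) + (1)·(-613) + 13·229 + (8)·(-422) + 3·176 = 12
  c_3 = (0)·(-200) + (0)·(-128) + (-1)·(-613) + (-2)·(229) + (0)·(-422) + 0·176 = 155
  c_4 = (2)·(-200) + (-4)·(-128) + (0)·(-613) + 7·229 + (4)·(-422) + 0·176 = 27
  c_5 = (0)·(-200) + (-1)·(-128) + (0)·(-613) + 1·229 + (0)·(-422) + (-2)·(176) = 5
  c_6 = (1)·(-200) + (-3)·(-128) + (0)·(-613) + 5·229 + (3)·(-422) + 0·176 = 63
Base-3 expansion of each c_i:
  c_1 = 65 = 2·3^0 + 0·3^1 + 1·3^2 + 2·3^3
  c_2 = 12 = 0·3^0 + 1·3^1 + 1·3^2
  c_3 = 155 = 2·3^0 + 0·3^1 + 2·3^2 + 2·3^3 + 1·3^4
  c_4 = 27 = 0·3^0 + 0·3^1 + 0·3^2 + 1·3^3
  c_5 = 5 = 2·3^0 + 1·3^1
  c_6 = 63 = 0·3^0 + 0·3^1 + 1·3^2 + 2·3^3
p-restricted factor λ_0 = (2, 0, 2, 0, 2, 0)
p-restricted factor λ_1 = (0, 1, 0, 0, 1, 0)
p-restricted factor λ_2 = (1, 1, 2, 0, 0, 1)
p-restricted factor λ_3 = (2, 0, 2, 1, 0, 2)
p-restricted factor λ_4 = (0, 0, 1, 0, 0, 0)

((2, 0, 2, 0, 2, 0), (0, 1, 0, 0, 1, 0), (1, 1, 2, 0, 0, 1), (2, 0, 2, 1, 0, 2), (0, 0, 1, 0, 0, 0))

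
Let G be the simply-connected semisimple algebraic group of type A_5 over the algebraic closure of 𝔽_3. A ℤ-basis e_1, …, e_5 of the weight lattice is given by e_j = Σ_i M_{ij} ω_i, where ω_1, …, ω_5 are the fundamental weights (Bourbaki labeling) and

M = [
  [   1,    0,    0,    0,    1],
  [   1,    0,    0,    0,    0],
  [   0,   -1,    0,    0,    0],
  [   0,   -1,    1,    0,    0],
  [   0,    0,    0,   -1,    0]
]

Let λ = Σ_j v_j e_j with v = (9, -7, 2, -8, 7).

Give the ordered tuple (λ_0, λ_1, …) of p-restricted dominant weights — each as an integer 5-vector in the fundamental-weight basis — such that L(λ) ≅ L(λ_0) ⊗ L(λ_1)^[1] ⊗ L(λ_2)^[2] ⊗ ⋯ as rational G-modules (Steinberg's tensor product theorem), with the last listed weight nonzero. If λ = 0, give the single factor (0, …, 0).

((1, 0, 1, 0, 2), (2, 0, 2, 0, 2), (1, 1, 0, 1, 0))

Compute c_i = Σ_j M_{ij} v_j with v = (9, -7, 2, -8, 7):
  c_1 = 1·9 + (0)·(-7) + 0·2 + (0)·(-8) + 1·7 = 16
  c_2 = 1·9 + (0)·(-7) + 0·2 + (0)·(-8) + 0·7 = 9
  c_3 = 0·9 + (-1)·(-7) + 0·2 + (0)·(-8) + 0·7 = 7
  c_4 = 0·9 + (-1)·(-7) + 1·2 + (0)·(-8) + 0·7 = 9
  c_5 = 0·9 + (0)·(-7) + 0·2 + (-1)·(-8) + 0·7 = 8
Writing each c_i in base p = 3:
  c_1 = 16 = 1·3^0 + 2·3^1 + 1·3^2
  c_2 = 9 = 0·3^0 + 0·3^1 + 1·3^2
  c_3 = 7 = 1·3^0 + 2·3^1
  c_4 = 9 = 0·3^0 + 0·3^1 + 1·3^2
  c_5 = 8 = 2·3^0 + 2·3^1
λ_0 = (1, 0, 1, 0, 2)
λ_1 = (2, 0, 2, 0, 2)
λ_2 = (1, 1, 0, 1, 0)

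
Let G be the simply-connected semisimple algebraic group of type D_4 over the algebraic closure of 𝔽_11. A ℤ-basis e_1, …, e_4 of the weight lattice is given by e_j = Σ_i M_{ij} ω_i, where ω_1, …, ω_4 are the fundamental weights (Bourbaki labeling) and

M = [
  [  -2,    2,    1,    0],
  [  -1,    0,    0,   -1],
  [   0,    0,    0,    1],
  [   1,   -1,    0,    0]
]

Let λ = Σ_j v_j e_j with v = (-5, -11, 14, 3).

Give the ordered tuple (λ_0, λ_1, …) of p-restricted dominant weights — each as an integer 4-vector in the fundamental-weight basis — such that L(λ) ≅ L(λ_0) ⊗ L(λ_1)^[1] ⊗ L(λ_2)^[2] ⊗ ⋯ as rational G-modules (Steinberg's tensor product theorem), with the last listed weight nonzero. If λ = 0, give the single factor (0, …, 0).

Compute c_i = Σ_j M_{ij} v_j with v = (-5, -11, 14, 3):
  c_1 = (-2)·(-5) + (2)·(-11) + 1·14 + 0·3 = 2
  c_2 = (-1)·(-5) + (0)·(-11) + 0·14 + (-1)·(3) = 2
  c_3 = (0)·(-5) + (0)·(-11) + 0·14 + 1·3 = 3
  c_4 = (1)·(-5) + (-1)·(-11) + 0·14 + 0·3 = 6
Expand coordinatewise in base 11:
  c_1 = 2 = 2·11^0
  c_2 = 2 = 2·11^0
  c_3 = 3 = 3·11^0
  c_4 = 6 = 6·11^0
Factor λ_0 = (2, 2, 3, 6)

((2, 2, 3, 6),)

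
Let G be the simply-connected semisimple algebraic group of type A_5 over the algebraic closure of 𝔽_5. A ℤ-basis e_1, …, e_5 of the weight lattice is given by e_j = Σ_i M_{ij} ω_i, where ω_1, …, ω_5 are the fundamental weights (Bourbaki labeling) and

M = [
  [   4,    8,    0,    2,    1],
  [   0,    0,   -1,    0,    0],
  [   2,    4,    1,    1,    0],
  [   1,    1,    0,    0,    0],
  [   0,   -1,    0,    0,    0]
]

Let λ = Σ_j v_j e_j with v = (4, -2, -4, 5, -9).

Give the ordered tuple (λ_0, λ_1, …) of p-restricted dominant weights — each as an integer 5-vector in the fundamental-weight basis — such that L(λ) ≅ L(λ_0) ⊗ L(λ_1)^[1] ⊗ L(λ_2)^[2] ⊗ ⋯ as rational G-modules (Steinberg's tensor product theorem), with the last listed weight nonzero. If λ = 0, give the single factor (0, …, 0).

((1, 4, 1, 2, 2),)

Change of basis e → ω: c = M·v where v = (4, -2, -4, 5, -9):
  c_1 = 4·4 + (8)·(-2) + (0)·(-4) + 2·5 + (1)·(-9) = 1
  c_2 = 0·4 + (0)·(-2) + (-1)·(-4) + 0·5 + (0)·(-9) = 4
  c_3 = 2·4 + (4)·(-2) + (1)·(-4) + 1·5 + (0)·(-9) = 1
  c_4 = 1·4 + (1)·(-2) + (0)·(-4) + 0·5 + (0)·(-9) = 2
  c_5 = 0·4 + (-1)·(-2) + (0)·(-4) + 0·5 + (0)·(-9) = 2
Expand coordinatewise in base 5:
  c_1 = 1 = 1·5^0
  c_2 = 4 = 4·5^0
  c_3 = 1 = 1·5^0
  c_4 = 2 = 2·5^0
  c_5 = 2 = 2·5^0
λ_0 = (1, 4, 1, 2, 2)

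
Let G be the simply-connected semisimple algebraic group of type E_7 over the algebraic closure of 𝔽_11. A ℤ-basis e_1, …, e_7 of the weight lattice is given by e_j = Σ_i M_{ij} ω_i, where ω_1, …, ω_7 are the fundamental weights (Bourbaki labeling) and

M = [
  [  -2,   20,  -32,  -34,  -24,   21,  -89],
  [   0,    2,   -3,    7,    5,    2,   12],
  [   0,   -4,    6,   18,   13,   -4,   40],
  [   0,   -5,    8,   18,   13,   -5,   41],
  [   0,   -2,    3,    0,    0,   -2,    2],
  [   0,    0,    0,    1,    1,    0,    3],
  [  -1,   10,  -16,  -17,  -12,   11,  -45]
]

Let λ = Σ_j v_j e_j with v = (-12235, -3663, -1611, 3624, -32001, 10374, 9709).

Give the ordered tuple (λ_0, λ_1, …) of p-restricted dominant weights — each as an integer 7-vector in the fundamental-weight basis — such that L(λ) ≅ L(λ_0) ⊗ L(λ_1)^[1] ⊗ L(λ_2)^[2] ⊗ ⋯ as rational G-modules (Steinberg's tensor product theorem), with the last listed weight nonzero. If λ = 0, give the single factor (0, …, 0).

((3, 5, 2, 9, 8, 2, 4), (10, 0, 9, 10, 6, 2, 2), (10, 1, 8, 6, 9, 6, 8))

ω-coordinates c = M·v, v = (-12235, -3663, -1611, 3624, -32001, 10374, 9709):
  c_1 = -2*-12235 + 20*-3663 + -32*-1611 + -34*3624 + -24*-32001 + 21*10374 + -89*9709 = 1323
  c_2 = 0*-12235 + 2*-3663 + -3*-1611 + 7*3624 + 5*-32001 + 2*10374 + 12*9709 = 126
  c_3 = 0*-12235 + -4*-3663 + 6*-1611 + 18*3624 + 13*-32001 + -4*10374 + 40*9709 = 1069
  c_4 = 0*-12235 + -5*-3663 + 8*-1611 + 18*3624 + 13*-32001 + -5*10374 + 41*9709 = 845
  c_5 = 0*-12235 + -2*-3663 + 3*-1611 + 0*3624 + 0*-32001 + -2*10374 + 2*9709 = 1163
  c_6 = 0*-12235 + 0*-3663 + 0*-1611 + 1*3624 + 1*-32001 + 0*10374 + 3*9709 = 750
  c_7 = -1*-12235 + 10*-3663 + -16*-1611 + -17*3624 + -12*-32001 + 11*10374 + -45*9709 = 994
p = 11; digits c_i = Σ_j d_{ij}·11^j, 0 ≤ d_{ij} < 11:
  c_1 = 1323 = 3·11^0 + 10·11^1 + 10·11^2
  c_2 = 126 = 5·11^0 + 0·11^1 + 1·11^2
  c_3 = 1069 = 2·11^0 + 9·11^1 + 8·11^2
  c_4 = 845 = 9·11^0 + 10·11^1 + 6·11^2
  c_5 = 1163 = 8·11^0 + 6·11^1 + 9·11^2
  c_6 = 750 = 2·11^0 + 2·11^1 + 6·11^2
  c_7 = 994 = 4·11^0 + 2·11^1 + 8·11^2
Factor λ_0 = (3, 5, 2, 9, 8, 2, 4)
Factor λ_1 = (10, 0, 9, 10, 6, 2, 2)
Factor λ_2 = (10, 1, 8, 6, 9, 6, 8)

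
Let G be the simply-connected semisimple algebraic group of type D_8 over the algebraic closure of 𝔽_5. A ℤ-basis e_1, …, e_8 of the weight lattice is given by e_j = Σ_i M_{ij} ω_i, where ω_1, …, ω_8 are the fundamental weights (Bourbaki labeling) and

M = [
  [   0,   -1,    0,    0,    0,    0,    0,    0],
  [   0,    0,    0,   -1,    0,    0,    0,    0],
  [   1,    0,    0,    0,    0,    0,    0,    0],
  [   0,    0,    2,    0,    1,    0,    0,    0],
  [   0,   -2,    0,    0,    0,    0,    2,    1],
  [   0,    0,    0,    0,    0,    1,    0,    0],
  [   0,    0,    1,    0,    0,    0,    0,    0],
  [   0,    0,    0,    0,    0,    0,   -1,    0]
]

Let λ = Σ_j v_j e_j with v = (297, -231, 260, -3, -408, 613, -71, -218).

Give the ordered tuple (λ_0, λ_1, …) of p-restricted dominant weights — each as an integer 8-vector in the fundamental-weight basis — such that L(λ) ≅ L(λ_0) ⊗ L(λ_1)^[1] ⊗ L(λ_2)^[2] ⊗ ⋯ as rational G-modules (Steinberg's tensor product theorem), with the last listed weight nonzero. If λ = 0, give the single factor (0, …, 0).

Change of basis e → ω: c = M·v where v = (297, -231, 260, -3, -408, 613, -71, -218):
  c_1 = 0*297 + -1*-231 + 0*260 + 0*-3 + 0*-408 + 0*613 + 0*-71 + 0*-218 = 231
  c_2 = 0*297 + 0*-231 + 0*260 + -1*-3 + 0*-408 + 0*613 + 0*-71 + 0*-218 = 3
  c_3 = 1*297 + 0*-231 + 0*260 + 0*-3 + 0*-408 + 0*613 + 0*-71 + 0*-218 = 297
  c_4 = 0*297 + 0*-231 + 2*260 + 0*-3 + 1*-408 + 0*613 + 0*-71 + 0*-218 = 112
  c_5 = 0*297 + -2*-231 + 0*260 + 0*-3 + 0*-408 + 0*613 + 2*-71 + 1*-218 = 102
  c_6 = 0*297 + 0*-231 + 0*260 + 0*-3 + 0*-408 + 1*613 + 0*-71 + 0*-218 = 613
  c_7 = 0*297 + 0*-231 + 1*260 + 0*-3 + 0*-408 + 0*613 + 0*-71 + 0*-218 = 260
  c_8 = 0*297 + 0*-231 + 0*260 + 0*-3 + 0*-408 + 0*613 + -1*-71 + 0*-218 = 71
p = 5; digits c_i = Σ_j d_{ij}·5^j, 0 ≤ d_{ij} < 5:
  c_1 = 231 = 1·5^0 + 1·5^1 + 4·5^2 + 1·5^3
  c_2 = 3 = 3·5^0
  c_3 = 297 = 2·5^0 + 4·5^1 + 1·5^2 + 2·5^3
  c_4 = 112 = 2·5^0 + 2·5^1 + 4·5^2
  c_5 = 102 = 2·5^0 + 0·5^1 + 4·5^2
  c_6 = 613 = 3·5^0 + 2·5^1 + 4·5^2 + 4·5^3
  c_7 = 260 = 0·5^0 + 2·5^1 + 0·5^2 + 2·5^3
  c_8 = 71 = 1·5^0 + 4·5^1 + 2·5^2
λ_0 = (1, 3, 2, 2, 2, 3, 0, 1)
λ_1 = (1, 0, 4, 2, 0, 2, 2, 4)
λ_2 = (4, 0, 1, 4, 4, 4, 0, 2)
λ_3 = (1, 0, 2, 0, 0, 4, 2, 0)

((1, 3, 2, 2, 2, 3, 0, 1), (1, 0, 4, 2, 0, 2, 2, 4), (4, 0, 1, 4, 4, 4, 0, 2), (1, 0, 2, 0, 0, 4, 2, 0))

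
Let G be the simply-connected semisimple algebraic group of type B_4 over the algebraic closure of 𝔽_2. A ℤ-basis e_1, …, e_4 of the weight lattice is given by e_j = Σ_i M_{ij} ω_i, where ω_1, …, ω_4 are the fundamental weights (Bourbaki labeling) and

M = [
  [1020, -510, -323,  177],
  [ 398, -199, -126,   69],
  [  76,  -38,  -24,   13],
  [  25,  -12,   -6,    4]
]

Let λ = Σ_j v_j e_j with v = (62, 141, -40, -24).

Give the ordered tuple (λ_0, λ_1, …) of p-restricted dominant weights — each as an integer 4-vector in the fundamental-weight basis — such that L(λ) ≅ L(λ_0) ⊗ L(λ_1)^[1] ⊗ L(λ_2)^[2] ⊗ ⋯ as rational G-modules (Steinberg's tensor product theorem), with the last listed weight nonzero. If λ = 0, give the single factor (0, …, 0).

In the fundamental-weight basis, λ has coordinates c = M·v (v = (62, 141, -40, -24)):
  c_1 = 1020·62 + (-510)·(141) + (-323)·(-40) + (177)·(-24) = 2
  c_2 = 398·62 + (-199)·(141) + (-126)·(-40) + (69)·(-24) = 1
  c_3 = 76·62 + (-38)·(141) + (-24)·(-40) + (13)·(-24) = 2
  c_4 = 25·62 + (-12)·(141) + (-6)·(-40) + (4)·(-24) = 2
Expand coordinatewise in base 2:
  c_1 = 2 = 0·2^0 + 1·2^1
  c_2 = 1 = 1·2^0
  c_3 = 2 = 0·2^0 + 1·2^1
  c_4 = 2 = 0·2^0 + 1·2^1
p-restricted factor λ_0 = (0, 1, 0, 0)
p-restricted factor λ_1 = (1, 0, 1, 1)

((0, 1, 0, 0), (1, 0, 1, 1))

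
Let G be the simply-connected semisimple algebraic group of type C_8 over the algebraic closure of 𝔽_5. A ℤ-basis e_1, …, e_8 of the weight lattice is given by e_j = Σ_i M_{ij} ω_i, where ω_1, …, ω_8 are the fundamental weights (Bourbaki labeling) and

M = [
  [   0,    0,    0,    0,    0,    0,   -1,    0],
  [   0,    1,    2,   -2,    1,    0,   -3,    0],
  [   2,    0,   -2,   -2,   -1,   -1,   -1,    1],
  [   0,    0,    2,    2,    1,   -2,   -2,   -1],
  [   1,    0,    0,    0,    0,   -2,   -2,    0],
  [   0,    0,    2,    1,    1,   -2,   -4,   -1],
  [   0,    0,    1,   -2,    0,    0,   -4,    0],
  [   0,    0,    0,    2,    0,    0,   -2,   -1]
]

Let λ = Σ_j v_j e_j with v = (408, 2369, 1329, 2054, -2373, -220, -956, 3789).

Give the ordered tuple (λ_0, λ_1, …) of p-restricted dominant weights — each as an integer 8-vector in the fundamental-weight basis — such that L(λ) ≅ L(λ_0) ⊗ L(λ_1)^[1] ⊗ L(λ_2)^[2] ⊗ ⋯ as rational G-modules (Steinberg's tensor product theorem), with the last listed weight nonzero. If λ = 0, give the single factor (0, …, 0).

ω-coordinates c = M·v, v = (408, 2369, 1329, 2054, -2373, -220, -956, 3789):
  c_1 = (0)·(408) + (0)·(2369) + (0)·(1329) + (0)·(2054) + (0)·(-2373) + (0)·(-220) + (-1)·(-956) + (0)·(3789) = 956
  c_2 = (0)·(408) + (1)·(2369) + (2)·(1329) + (-2)·(2054) + (1)·(-2373) + (0)·(-220) + (-3)·(-956) + (0)·(3789) = 1414
  c_3 = (2)·(408) + (0)·(2369) + (-2)·(1329) + (-2)·(2054) + (-1)·(-2373) + (-1)·(-220) + (-1)·(-956) + (1)·(3789) = 1388
  c_4 = (0)·(408) + (0)·(2369) + (2)·(1329) + (2)·(2054) + (1)·(-2373) + (-2)·(-220) + (-2)·(-956) + (-1)·(3789) = 2956
  c_5 = (1)·(408) + (0)·(2369) + (0)·(1329) + (0)·(2054) + (0)·(-2373) + (-2)·(-220) + (-2)·(-956) + (0)·(3789) = 2760
  c_6 = (0)·(408) + (0)·(2369) + (2)·(1329) + (1)·(2054) + (1)·(-2373) + (-2)·(-220) + (-4)·(-956) + (-1)·(3789) = 2814
  c_7 = (0)·(408) + (0)·(2369) + (1)·(1329) + (-2)·(2054) + (0)·(-2373) + (0)·(-220) + (-4)·(-956) + (0)·(3789) = 1045
  c_8 = (0)·(408) + (0)·(2369) + (0)·(1329) + (2)·(2054) + (0)·(-2373) + (0)·(-220) + (-2)·(-956) + (-1)·(3789) = 2231
Writing each c_i in base p = 5:
  c_1 = 956 = 1·5^0 + 1·5^1 + 3·5^2 + 2·5^3 + 1·5^4
  c_2 = 1414 = 4·5^0 + 2·5^1 + 1·5^2 + 1·5^3 + 2·5^4
  c_3 = 1388 = 3·5^0 + 2·5^1 + 0·5^2 + 1·5^3 + 2·5^4
  c_4 = 2956 = 1·5^0 + 1·5^1 + 3·5^2 + 3·5^3 + 4·5^4
  c_5 = 2760 = 0·5^0 + 2·5^1 + 0·5^2 + 2·5^3 + 4·5^4
  c_6 = 2814 = 4·5^0 + 2·5^1 + 2·5^2 + 2·5^3 + 4·5^4
  c_7 = 1045 = 0·5^0 + 4·5^1 + 1·5^2 + 3·5^3 + 1·5^4
  c_8 = 2231 = 1·5^0 + 1·5^1 + 4·5^2 + 2·5^3 + 3·5^4
p-restricted factor λ_0 = (1, 4, 3, 1, 0, 4, 0, 1)
p-restricted factor λ_1 = (1, 2, 2, 1, 2, 2, 4, 1)
p-restricted factor λ_2 = (3, 1, 0, 3, 0, 2, 1, 4)
p-restricted factor λ_3 = (2, 1, 1, 3, 2, 2, 3, 2)
p-restricted factor λ_4 = (1, 2, 2, 4, 4, 4, 1, 3)

((1, 4, 3, 1, 0, 4, 0, 1), (1, 2, 2, 1, 2, 2, 4, 1), (3, 1, 0, 3, 0, 2, 1, 4), (2, 1, 1, 3, 2, 2, 3, 2), (1, 2, 2, 4, 4, 4, 1, 3))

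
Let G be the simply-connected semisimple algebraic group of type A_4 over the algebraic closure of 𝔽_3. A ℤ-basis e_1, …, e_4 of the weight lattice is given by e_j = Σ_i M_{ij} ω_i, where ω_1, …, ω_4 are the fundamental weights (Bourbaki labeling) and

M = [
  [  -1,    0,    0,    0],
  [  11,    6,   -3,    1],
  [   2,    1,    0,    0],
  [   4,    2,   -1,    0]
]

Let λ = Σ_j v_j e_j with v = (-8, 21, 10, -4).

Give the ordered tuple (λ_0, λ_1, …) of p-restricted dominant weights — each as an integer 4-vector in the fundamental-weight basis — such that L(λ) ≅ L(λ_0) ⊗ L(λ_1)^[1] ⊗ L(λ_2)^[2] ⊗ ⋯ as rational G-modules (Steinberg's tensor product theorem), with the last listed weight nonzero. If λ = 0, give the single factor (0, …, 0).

ω-coordinates c = M·v, v = (-8, 21, 10, -4):
  c_1 = -1*-8 + 0*21 + 0*10 + 0*-4 = 8
  c_2 = 11*-8 + 6*21 + -3*10 + 1*-4 = 4
  c_3 = 2*-8 + 1*21 + 0*10 + 0*-4 = 5
  c_4 = 4*-8 + 2*21 + -1*10 + 0*-4 = 0
p = 3; digits c_i = Σ_j d_{ij}·3^j, 0 ≤ d_{ij} < 3:
  c_1 = 8 = 2·3^0 + 2·3^1
  c_2 = 4 = 1·3^0 + 1·3^1
  c_3 = 5 = 2·3^0 + 1·3^1
  c_4 = 0
Factor λ_0 = (2, 1, 2, 0)
Factor λ_1 = (2, 1, 1, 0)

((2, 1, 2, 0), (2, 1, 1, 0))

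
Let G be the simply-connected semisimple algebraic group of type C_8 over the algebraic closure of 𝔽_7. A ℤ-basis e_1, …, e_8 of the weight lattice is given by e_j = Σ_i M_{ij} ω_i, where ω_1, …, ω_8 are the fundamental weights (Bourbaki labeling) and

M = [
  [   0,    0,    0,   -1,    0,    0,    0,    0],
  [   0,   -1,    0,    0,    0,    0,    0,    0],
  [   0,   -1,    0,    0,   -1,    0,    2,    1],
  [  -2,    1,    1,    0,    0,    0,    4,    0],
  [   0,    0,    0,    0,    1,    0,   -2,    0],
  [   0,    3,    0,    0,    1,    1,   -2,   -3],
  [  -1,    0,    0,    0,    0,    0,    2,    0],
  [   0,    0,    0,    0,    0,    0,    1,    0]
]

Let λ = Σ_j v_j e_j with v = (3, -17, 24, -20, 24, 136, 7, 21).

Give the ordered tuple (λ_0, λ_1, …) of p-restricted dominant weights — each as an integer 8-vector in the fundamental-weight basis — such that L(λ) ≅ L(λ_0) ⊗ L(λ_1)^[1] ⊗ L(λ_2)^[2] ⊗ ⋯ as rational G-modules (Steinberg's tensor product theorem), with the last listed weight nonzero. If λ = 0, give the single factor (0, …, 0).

Change of basis e → ω: c = M·v where v = (3, -17, 24, -20, 24, 136, 7, 21):
  c_1 = 0*3 + 0*-17 + 0*24 + -1*-20 + 0*24 + 0*136 + 0*7 + 0*21 = 20
  c_2 = 0*3 + -1*-17 + 0*24 + 0*-20 + 0*24 + 0*136 + 0*7 + 0*21 = 17
  c_3 = 0*3 + -1*-17 + 0*24 + 0*-20 + -1*24 + 0*136 + 2*7 + 1*21 = 28
  c_4 = -2*3 + 1*-17 + 1*24 + 0*-20 + 0*24 + 0*136 + 4*7 + 0*21 = 29
  c_5 = 0*3 + 0*-17 + 0*24 + 0*-20 + 1*24 + 0*136 + -2*7 + 0*21 = 10
  c_6 = 0*3 + 3*-17 + 0*24 + 0*-20 + 1*24 + 1*136 + -2*7 + -3*21 = 32
  c_7 = -1*3 + 0*-17 + 0*24 + 0*-20 + 0*24 + 0*136 + 2*7 + 0*21 = 11
  c_8 = 0*3 + 0*-17 + 0*24 + 0*-20 + 0*24 + 0*136 + 1*7 + 0*21 = 7
Base-7 expansion of each c_i:
  c_1 = 20 = 6·7^0 + 2·7^1
  c_2 = 17 = 3·7^0 + 2·7^1
  c_3 = 28 = 0·7^0 + 4·7^1
  c_4 = 29 = 1·7^0 + 4·7^1
  c_5 = 10 = 3·7^0 + 1·7^1
  c_6 = 32 = 4·7^0 + 4·7^1
  c_7 = 11 = 4·7^0 + 1·7^1
  c_8 = 7 = 0·7^0 + 1·7^1
λ_0 = (6, 3, 0, 1, 3, 4, 4, 0)
λ_1 = (2, 2, 4, 4, 1, 4, 1, 1)

((6, 3, 0, 1, 3, 4, 4, 0), (2, 2, 4, 4, 1, 4, 1, 1))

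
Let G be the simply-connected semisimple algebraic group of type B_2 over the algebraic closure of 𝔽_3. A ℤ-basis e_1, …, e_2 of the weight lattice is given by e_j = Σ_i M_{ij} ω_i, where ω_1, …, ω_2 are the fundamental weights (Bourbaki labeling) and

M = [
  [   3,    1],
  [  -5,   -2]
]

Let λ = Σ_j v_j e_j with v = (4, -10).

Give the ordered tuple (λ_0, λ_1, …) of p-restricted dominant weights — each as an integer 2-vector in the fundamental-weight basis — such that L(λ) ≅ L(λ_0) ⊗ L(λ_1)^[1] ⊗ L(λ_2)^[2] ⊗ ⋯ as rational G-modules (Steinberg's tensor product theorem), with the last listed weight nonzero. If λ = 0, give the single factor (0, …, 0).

Change of basis e → ω: c = M·v where v = (4, -10):
  c_1 = (3)·(4) + (1)·(-10) = 2
  c_2 = (-5)·(4) + (-2)·(-10) = 0
Base-3 expansion of each c_i:
  c_1 = 2 = 2·3^0
  c_2 = 0
p-restricted factor λ_0 = (2, 0)

((2, 0),)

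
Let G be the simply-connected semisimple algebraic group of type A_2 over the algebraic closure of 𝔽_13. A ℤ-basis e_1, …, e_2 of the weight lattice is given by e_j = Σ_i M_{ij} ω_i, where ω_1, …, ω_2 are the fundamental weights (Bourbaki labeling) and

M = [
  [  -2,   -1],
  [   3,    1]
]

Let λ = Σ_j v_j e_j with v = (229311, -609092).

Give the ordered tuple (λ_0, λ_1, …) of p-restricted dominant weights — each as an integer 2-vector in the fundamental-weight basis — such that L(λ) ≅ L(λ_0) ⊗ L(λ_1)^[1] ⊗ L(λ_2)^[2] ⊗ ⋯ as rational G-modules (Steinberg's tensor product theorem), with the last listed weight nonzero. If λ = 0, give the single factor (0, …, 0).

Compute c_i = Σ_j M_{ij} v_j with v = (229311, -609092):
  c_1 = (-2)·(229311) + (-1)·(-609092) = 150470
  c_2 = (3)·(229311) + (1)·(-609092) = 78841
Writing each c_i in base p = 13:
  c_1 = 150470 = 8·13^0 + 4·13^1 + 6·13^2 + 3·13^3 + 5·13^4
  c_2 = 78841 = 9·13^0 + 6·13^1 + 11·13^2 + 9·13^3 + 2·13^4
λ_0 = (8, 9)
λ_1 = (4, 6)
λ_2 = (6, 11)
λ_3 = (3, 9)
λ_4 = (5, 2)

((8, 9), (4, 6), (6, 11), (3, 9), (5, 2))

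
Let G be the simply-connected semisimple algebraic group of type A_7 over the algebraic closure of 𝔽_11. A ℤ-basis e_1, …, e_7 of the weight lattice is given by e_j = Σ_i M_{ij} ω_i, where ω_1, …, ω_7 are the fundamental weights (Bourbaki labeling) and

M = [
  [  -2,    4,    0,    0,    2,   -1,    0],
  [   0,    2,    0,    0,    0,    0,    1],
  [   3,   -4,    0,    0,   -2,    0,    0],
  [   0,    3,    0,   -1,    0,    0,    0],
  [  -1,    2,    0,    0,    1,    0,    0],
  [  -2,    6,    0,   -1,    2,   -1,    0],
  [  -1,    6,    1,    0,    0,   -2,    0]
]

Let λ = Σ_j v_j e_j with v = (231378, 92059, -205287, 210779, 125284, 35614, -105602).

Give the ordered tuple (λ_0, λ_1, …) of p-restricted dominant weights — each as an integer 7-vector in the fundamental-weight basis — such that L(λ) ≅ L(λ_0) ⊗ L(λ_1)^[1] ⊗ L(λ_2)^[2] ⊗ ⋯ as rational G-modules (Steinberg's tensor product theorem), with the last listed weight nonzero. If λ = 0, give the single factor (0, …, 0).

Change of basis e → ω: c = M·v where v = (231378, 92059, -205287, 210779, 125284, 35614, -105602):
  c_1 = (-2)·(231378) + 4·92059 + (0)·(-205287) + 0·210779 + 2·125284 + (-1)·(35614) + (0)·(-105602) = 120434
  c_2 = 0·231378 + 2·92059 + (0)·(-205287) + 0·210779 + 0·125284 + 0·35614 + (1)·(-105602) = 78516
  c_3 = 3·231378 + (-4)·(92059) + (0)·(-205287) + 0·210779 + (-2)·(125284) + 0·35614 + (0)·(-105602) = 75330
  c_4 = 0·231378 + 3·92059 + (0)·(-205287) + (-1)·(210779) + 0·125284 + 0·35614 + (0)·(-105602) = 65398
  c_5 = (-1)·(231378) + 2·92059 + (0)·(-205287) + 0·210779 + 1·125284 + 0·35614 + (0)·(-105602) = 78024
  c_6 = (-2)·(231378) + 6·92059 + (0)·(-205287) + (-1)·(210779) + 2·125284 + (-1)·(35614) + (0)·(-105602) = 93773
  c_7 = (-1)·(231378) + 6·92059 + (1)·(-205287) + 0·210779 + 0·125284 + (-2)·(35614) + (0)·(-105602) = 44461
Writing each c_i in base p = 11:
  c_1 = 120434 = 6·11^0 + 3·11^1 + 5·11^2 + 2·11^3 + 8·11^4
  c_2 = 78516 = 9·11^0 + 9·11^1 + 10·11^2 + 3·11^3 + 5·11^4
  c_3 = 75330 = 2·11^0 + 6·11^1 + 6·11^2 + 1·11^3 + 5·11^4
  c_4 = 65398 = 3·11^0 + 5·11^1 + 1·11^2 + 5·11^3 + 4·11^4
  c_5 = 78024 = 1·11^0 + 9·11^1 + 6·11^2 + 3·11^3 + 5·11^4
  c_6 = 93773 = 9·11^0 + 10·11^1 + 4·11^2 + 4·11^3 + 6·11^4
  c_7 = 44461 = 10·11^0 + 4·11^1 + 4·11^2 + 0·11^3 + 3·11^4
p-restricted factor λ_0 = (6, 9, 2, 3, 1, 9, 10)
p-restricted factor λ_1 = (3, 9, 6, 5, 9, 10, 4)
p-restricted factor λ_2 = (5, 10, 6, 1, 6, 4, 4)
p-restricted factor λ_3 = (2, 3, 1, 5, 3, 4, 0)
p-restricted factor λ_4 = (8, 5, 5, 4, 5, 6, 3)

((6, 9, 2, 3, 1, 9, 10), (3, 9, 6, 5, 9, 10, 4), (5, 10, 6, 1, 6, 4, 4), (2, 3, 1, 5, 3, 4, 0), (8, 5, 5, 4, 5, 6, 3))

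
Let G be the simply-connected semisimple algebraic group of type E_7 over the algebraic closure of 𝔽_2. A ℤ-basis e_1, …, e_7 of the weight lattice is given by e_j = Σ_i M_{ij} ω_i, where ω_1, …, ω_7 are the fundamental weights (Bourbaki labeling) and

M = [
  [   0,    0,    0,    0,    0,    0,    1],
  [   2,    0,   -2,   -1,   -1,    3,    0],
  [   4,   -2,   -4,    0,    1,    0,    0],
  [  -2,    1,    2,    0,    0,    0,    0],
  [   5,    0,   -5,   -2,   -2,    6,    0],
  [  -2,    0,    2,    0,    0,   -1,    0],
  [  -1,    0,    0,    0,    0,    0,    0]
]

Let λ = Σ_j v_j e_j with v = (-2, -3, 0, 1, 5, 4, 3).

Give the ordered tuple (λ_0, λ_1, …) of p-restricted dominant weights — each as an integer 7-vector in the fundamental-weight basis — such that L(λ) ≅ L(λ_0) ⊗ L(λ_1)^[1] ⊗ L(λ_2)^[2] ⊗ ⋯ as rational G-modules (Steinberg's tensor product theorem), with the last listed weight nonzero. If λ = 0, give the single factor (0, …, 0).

ω-coordinates c = M·v, v = (-2, -3, 0, 1, 5, 4, 3):
  c_1 = (0)·(-2) + (0)·(-3) + (0)·(0) + (0)·(1) + (0)·(5) + (0)·(4) + (1)·(3) = 3
  c_2 = (2)·(-2) + (0)·(-3) + (-2)·(0) + (-1)·(1) + (-1)·(5) + (3)·(4) + (0)·(3) = 2
  c_3 = (4)·(-2) + (-2)·(-3) + (-4)·(0) + (0)·(1) + (1)·(5) + (0)·(4) + (0)·(3) = 3
  c_4 = (-2)·(-2) + (1)·(-3) + (2)·(0) + (0)·(1) + (0)·(5) + (0)·(4) + (0)·(3) = 1
  c_5 = (5)·(-2) + (0)·(-3) + (-5)·(0) + (-2)·(1) + (-2)·(5) + (6)·(4) + (0)·(3) = 2
  c_6 = (-2)·(-2) + (0)·(-3) + (2)·(0) + (0)·(1) + (0)·(5) + (-1)·(4) + (0)·(3) = 0
  c_7 = (-1)·(-2) + (0)·(-3) + (0)·(0) + (0)·(1) + (0)·(5) + (0)·(4) + (0)·(3) = 2
Base-2 expansion of each c_i:
  c_1 = 3 = 1·2^0 + 1·2^1
  c_2 = 2 = 0·2^0 + 1·2^1
  c_3 = 3 = 1·2^0 + 1·2^1
  c_4 = 1 = 1·2^0
  c_5 = 2 = 0·2^0 + 1·2^1
  c_6 = 0
  c_7 = 2 = 0·2^0 + 1·2^1
Factor λ_0 = (1, 0, 1, 1, 0, 0, 0)
Factor λ_1 = (1, 1, 1, 0, 1, 0, 1)

((1, 0, 1, 1, 0, 0, 0), (1, 1, 1, 0, 1, 0, 1))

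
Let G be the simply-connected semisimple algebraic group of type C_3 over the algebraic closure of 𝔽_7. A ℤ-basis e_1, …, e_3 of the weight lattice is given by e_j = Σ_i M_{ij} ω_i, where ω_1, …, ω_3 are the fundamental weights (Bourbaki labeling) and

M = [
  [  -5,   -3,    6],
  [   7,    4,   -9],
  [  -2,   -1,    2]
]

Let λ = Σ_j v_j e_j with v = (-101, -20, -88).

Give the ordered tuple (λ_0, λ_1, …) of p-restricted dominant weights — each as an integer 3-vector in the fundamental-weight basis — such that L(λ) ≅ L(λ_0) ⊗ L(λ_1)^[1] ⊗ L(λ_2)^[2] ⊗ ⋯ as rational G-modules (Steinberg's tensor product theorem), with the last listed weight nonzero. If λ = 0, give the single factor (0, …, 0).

((2, 5, 4), (5, 0, 6))

Converting to the ω-basis (c_i = row i of M dotted with v = (-101, -20, -88)):
  c_1 = -5*-101 + -3*-20 + 6*-88 = 37
  c_2 = 7*-101 + 4*-20 + -9*-88 = 5
  c_3 = -2*-101 + -1*-20 + 2*-88 = 46
Base-7 expansion of each c_i:
  c_1 = 37 = 2·7^0 + 5·7^1
  c_2 = 5 = 5·7^0
  c_3 = 46 = 4·7^0 + 6·7^1
λ_0 = (2, 5, 4)
λ_1 = (5, 0, 6)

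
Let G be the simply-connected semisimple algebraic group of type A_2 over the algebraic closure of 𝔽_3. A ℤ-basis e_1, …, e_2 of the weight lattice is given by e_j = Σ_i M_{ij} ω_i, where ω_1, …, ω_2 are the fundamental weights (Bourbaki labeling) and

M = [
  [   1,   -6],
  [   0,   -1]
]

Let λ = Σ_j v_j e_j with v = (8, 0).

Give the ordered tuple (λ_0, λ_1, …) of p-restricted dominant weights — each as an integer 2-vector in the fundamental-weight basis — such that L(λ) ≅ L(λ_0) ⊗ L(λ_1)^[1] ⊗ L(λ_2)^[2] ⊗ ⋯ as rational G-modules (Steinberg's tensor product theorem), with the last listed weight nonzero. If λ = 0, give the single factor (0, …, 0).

((2, 0), (2, 0))

Compute c_i = Σ_j M_{ij} v_j with v = (8, 0):
  c_1 = 1*8 + -6*0 = 8
  c_2 = 0*8 + -1*0 = 0
Expand coordinatewise in base 3:
  c_1 = 8 = 2·3^0 + 2·3^1
  c_2 = 0
λ_0 = (2, 0)
λ_1 = (2, 0)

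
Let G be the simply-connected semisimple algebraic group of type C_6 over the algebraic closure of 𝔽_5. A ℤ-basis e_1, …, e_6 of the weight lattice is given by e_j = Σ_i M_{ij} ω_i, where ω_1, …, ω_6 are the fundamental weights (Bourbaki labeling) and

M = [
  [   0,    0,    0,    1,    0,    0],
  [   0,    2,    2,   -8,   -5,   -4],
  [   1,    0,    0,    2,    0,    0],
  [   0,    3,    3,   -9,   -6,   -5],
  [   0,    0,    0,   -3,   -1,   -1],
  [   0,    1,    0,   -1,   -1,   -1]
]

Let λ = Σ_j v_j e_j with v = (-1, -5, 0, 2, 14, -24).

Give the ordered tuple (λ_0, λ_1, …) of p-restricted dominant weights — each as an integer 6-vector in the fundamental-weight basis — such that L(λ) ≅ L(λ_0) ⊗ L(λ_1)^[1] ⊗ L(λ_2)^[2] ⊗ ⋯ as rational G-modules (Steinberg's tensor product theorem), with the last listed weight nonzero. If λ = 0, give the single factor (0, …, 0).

ω-coordinates c = M·v, v = (-1, -5, 0, 2, 14, -24):
  c_1 = (0)·(-1) + (0)·(-5) + (0)·(0) + (1)·(2) + (0)·(14) + (0)·(-24) = 2
  c_2 = (0)·(-1) + (2)·(-5) + (2)·(0) + (-8)·(2) + (-5)·(14) + (-4)·(-24) = 0
  c_3 = (1)·(-1) + (0)·(-5) + (0)·(0) + (2)·(2) + (0)·(14) + (0)·(-24) = 3
  c_4 = (0)·(-1) + (3)·(-5) + (3)·(0) + (-9)·(2) + (-6)·(14) + (-5)·(-24) = 3
  c_5 = (0)·(-1) + (0)·(-5) + (0)·(0) + (-3)·(2) + (-1)·(14) + (-1)·(-24) = 4
  c_6 = (0)·(-1) + (1)·(-5) + (0)·(0) + (-1)·(2) + (-1)·(14) + (-1)·(-24) = 3
Expand coordinatewise in base 5:
  c_1 = 2 = 2·5^0
  c_2 = 0
  c_3 = 3 = 3·5^0
  c_4 = 3 = 3·5^0
  c_5 = 4 = 4·5^0
  c_6 = 3 = 3·5^0
Factor λ_0 = (2, 0, 3, 3, 4, 3)

((2, 0, 3, 3, 4, 3),)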